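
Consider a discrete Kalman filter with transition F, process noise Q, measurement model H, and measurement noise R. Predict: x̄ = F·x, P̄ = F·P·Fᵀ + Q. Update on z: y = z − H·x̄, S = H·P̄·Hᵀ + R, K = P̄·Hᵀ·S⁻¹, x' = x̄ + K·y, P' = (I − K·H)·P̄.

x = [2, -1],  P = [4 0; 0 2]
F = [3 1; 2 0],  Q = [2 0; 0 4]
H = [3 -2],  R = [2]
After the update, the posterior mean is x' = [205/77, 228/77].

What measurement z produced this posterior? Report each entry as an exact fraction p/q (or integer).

z = [2]

x̄ = F·x = [5, 4]
P̄ = F·P·Fᵀ + Q = [40 24; 24 20]
S = H·P̄·Hᵀ + R = [154]
K = P̄·Hᵀ·S⁻¹ = [36/77; 16/77]
x' − x̄ = [-180/77, -80/77] = K·y
y = (KᵀK)⁻¹·Kᵀ·(x' − x̄) = [-5]
z = y + H·x̄ = [-5] + [7] = [2]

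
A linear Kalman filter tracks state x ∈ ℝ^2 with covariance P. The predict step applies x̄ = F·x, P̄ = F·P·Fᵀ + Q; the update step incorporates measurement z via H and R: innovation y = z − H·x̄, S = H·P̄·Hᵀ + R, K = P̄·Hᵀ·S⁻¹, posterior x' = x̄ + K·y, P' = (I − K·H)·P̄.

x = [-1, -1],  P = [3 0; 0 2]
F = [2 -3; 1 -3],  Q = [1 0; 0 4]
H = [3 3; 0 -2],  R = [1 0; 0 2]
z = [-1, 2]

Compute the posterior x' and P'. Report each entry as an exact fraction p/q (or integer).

x̄ = F·x = [1, 2]
P̄ = F·P·Fᵀ + Q = [31 24; 24 25]
y = z − H·x̄ = [-10, 6]
S = H·P̄·Hᵀ + R = [937 -294; -294 102]
K = P̄·Hᵀ·S⁻¹ = [453/1523 589/1523; 49/1523 -1816/4569]
x' = x̄ + K·y = [527/1523, -1076/1523]
P' = (I − K·H)·P̄ = [740/1523 -589/1523; -589/1523 1816/4569]

x' = [527/1523, -1076/1523]
P' = [740/1523 -589/1523; -589/1523 1816/4569]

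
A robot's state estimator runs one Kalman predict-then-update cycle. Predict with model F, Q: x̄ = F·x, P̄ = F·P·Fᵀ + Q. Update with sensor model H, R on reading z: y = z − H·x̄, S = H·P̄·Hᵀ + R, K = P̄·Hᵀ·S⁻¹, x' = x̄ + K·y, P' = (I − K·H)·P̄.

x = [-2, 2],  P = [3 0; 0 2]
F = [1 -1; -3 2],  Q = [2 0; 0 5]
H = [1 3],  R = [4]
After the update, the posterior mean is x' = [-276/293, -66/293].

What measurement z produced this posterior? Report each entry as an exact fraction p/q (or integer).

x̄ = F·x = [-4, 10]
P̄ = F·P·Fᵀ + Q = [7 -13; -13 40]
S = H·P̄·Hᵀ + R = [293]
K = P̄·Hᵀ·S⁻¹ = [-32/293; 107/293]
x' − x̄ = [896/293, -2996/293] = K·y
y = (KᵀK)⁻¹·Kᵀ·(x' − x̄) = [-28]
z = y + H·x̄ = [-28] + [26] = [-2]

z = [-2]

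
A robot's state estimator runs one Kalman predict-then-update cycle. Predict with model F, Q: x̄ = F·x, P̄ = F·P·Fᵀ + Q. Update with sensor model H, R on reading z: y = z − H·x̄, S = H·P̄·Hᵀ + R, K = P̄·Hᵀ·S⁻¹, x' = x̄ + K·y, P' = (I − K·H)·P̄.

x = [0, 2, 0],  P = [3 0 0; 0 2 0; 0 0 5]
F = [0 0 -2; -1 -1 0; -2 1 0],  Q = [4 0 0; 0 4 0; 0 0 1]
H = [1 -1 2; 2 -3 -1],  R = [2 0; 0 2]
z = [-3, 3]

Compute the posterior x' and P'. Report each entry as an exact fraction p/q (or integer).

x̄ = F·x = [0, -2, 2]
P̄ = F·P·Fᵀ + Q = [24 0 0; 0 9 4; 0 4 15]
y = z − H·x̄ = [-9, -1]
S = H·P̄·Hᵀ + R = [79 25; 25 218]
K = P̄·Hᵀ·S⁻¹ = [576/2371 456/2371; 557/16597 -2424/16597; 6343/16597 -2783/16597]
x' = x̄ + K·y = [-5640/2371, -35783/16597, -21110/16597]
P' = (I − K·H)·P̄ = [21192/2371 14712/2371 -2664/2371; 14712/2371 74786/16597 -13542/16597; -2664/2371 -13542/16597 8896/16597]

x' = [-5640/2371, -35783/16597, -21110/16597]
P' = [21192/2371 14712/2371 -2664/2371; 14712/2371 74786/16597 -13542/16597; -2664/2371 -13542/16597 8896/16597]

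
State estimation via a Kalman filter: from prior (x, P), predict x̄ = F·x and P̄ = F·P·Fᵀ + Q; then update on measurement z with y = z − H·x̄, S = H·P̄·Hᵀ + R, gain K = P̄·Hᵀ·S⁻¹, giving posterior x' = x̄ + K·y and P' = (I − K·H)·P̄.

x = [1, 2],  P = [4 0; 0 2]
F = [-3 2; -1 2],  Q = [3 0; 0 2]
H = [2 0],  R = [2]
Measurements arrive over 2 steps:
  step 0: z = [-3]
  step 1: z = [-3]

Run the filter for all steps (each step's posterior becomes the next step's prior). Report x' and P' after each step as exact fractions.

step 0: x' = [-28/19, 37/19], P' = [47/95 4/19; 4/19 106/19]
step 1: x' = [-6974/5271, -12949/5271], P' = [2588/5271 2101/5271; 2101/5271 33407/5271]

step 0: x̄ = F·x = [1, 3]
step 0: P̄ = F·P·Fᵀ + Q = [47 20; 20 14]
step 0: y = z − H·x̄ = [-5]
step 0: S = H·P̄·Hᵀ + R = [190]
step 0: K = P̄·Hᵀ·S⁻¹ = [47/95; 4/19]
step 0: x' = x̄ + K·y = [-28/19, 37/19]
step 0: P' = (I − K·H)·P̄ = [47/95 4/19; 4/19 106/19]
step 1: x̄ = F·x = [158/19, 102/19]
step 1: P̄ = F·P·Fᵀ + Q = [2588/95 2101/95; 2101/95 2277/95]
step 1: y = z − H·x̄ = [-373/19]
step 1: S = H·P̄·Hᵀ + R = [10542/95]
step 1: K = P̄·Hᵀ·S⁻¹ = [2588/5271; 2101/5271]
step 1: x' = x̄ + K·y = [-6974/5271, -12949/5271]
step 1: P' = (I − K·H)·P̄ = [2588/5271 2101/5271; 2101/5271 33407/5271]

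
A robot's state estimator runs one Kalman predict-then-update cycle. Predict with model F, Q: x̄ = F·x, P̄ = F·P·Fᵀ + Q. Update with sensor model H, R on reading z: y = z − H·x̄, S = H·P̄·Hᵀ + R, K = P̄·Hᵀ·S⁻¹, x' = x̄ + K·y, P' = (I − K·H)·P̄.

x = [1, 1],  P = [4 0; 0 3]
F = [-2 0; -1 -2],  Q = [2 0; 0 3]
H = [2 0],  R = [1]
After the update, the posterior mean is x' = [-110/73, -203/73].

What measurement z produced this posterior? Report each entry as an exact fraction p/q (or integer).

x̄ = F·x = [-2, -3]
P̄ = F·P·Fᵀ + Q = [18 8; 8 19]
S = H·P̄·Hᵀ + R = [73]
K = P̄·Hᵀ·S⁻¹ = [36/73; 16/73]
x' − x̄ = [36/73, 16/73] = K·y
y = (KᵀK)⁻¹·Kᵀ·(x' − x̄) = [1]
z = y + H·x̄ = [1] + [-4] = [-3]

z = [-3]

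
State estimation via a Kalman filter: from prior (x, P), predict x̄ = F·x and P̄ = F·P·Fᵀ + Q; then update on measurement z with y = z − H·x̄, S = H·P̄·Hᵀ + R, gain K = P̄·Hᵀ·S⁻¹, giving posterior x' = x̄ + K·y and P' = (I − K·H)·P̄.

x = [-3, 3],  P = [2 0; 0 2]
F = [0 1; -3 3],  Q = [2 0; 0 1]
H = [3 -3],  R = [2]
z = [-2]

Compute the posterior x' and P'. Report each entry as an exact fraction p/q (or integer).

x' = [531/263, 735/263]
P' = [1016/263 1020/263; 1020/263 1082/263]

x̄ = F·x = [3, 18]
P̄ = F·P·Fᵀ + Q = [4 6; 6 37]
y = z − H·x̄ = [43]
S = H·P̄·Hᵀ + R = [263]
K = P̄·Hᵀ·S⁻¹ = [-6/263; -93/263]
x' = x̄ + K·y = [531/263, 735/263]
P' = (I − K·H)·P̄ = [1016/263 1020/263; 1020/263 1082/263]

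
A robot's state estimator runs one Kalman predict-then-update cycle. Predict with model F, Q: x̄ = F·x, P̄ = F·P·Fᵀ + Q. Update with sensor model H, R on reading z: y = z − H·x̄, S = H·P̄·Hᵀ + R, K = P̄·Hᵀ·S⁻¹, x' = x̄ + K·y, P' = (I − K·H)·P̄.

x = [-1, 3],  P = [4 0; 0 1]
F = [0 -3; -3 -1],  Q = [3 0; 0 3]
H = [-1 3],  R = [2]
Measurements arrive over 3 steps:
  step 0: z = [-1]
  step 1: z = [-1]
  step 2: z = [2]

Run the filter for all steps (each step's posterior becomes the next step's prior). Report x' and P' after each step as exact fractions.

step 0: x̄ = F·x = [-9, 0]
step 0: P̄ = F·P·Fᵀ + Q = [12 3; 3 40]
step 0: y = z − H·x̄ = [-10]
step 0: S = H·P̄·Hᵀ + R = [356]
step 0: K = P̄·Hᵀ·S⁻¹ = [-3/356; 117/356]
step 0: x' = x̄ + K·y = [-1587/178, -585/178]
step 0: P' = (I − K·H)·P̄ = [4263/356 1419/356; 1419/356 551/356]
step 1: x̄ = F·x = [1755/178, 2673/89]
step 1: P̄ = F·P·Fᵀ + Q = [6027/356 3606/89; 3606/89 12125/89]
step 1: y = z − H·x̄ = [-14461/178]
step 1: S = H·P̄·Hᵀ + R = [356695/356]
step 1: K = P̄·Hᵀ·S⁻¹ = [7449/71339; 131076/356695]
step 1: x' = x̄ + K·y = [98202/71339, 64053/356695]
step 1: P' = (I − K·H)·P̄ = [428433/71339 147777/71339; 147777/71339 333679/356695]
step 2: x̄ = F·x = [-192159/356695, -1537083/356695]
step 2: P̄ = F·P·Fᵀ + Q = [4073196/356695 7651002/356695; 7651002/356695 25116559/356695]
step 2: y = z − H·x̄ = [1026496/71339]
step 2: S = H·P̄·Hᵀ + R = [36985921/71339]
step 2: K = P̄·Hᵀ·S⁻¹ = [3775962/36985921; 13539735/36985921]
step 2: x' = x̄ + K·y = [172035939/184929605, 177210063/184929605]
step 2: P' = (I − K·H)·P̄ = [1112455464/184929605 383405028/184929605; 383405028/184929605 172934126/184929605]

step 0: x' = [-1587/178, -585/178], P' = [4263/356 1419/356; 1419/356 551/356]
step 1: x' = [98202/71339, 64053/356695], P' = [428433/71339 147777/71339; 147777/71339 333679/356695]
step 2: x' = [172035939/184929605, 177210063/184929605], P' = [1112455464/184929605 383405028/184929605; 383405028/184929605 172934126/184929605]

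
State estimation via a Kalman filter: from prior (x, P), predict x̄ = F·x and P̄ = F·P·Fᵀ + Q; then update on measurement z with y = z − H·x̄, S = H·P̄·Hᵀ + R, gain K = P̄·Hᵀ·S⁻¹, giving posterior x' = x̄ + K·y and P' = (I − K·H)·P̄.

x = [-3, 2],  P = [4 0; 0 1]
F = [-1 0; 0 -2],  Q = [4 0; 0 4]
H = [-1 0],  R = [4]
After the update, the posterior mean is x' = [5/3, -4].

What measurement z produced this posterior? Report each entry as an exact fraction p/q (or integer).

z = [-1]

x̄ = F·x = [3, -4]
P̄ = F·P·Fᵀ + Q = [8 0; 0 8]
S = H·P̄·Hᵀ + R = [12]
K = P̄·Hᵀ·S⁻¹ = [-2/3; 0]
x' − x̄ = [-4/3, 0] = K·y
y = (KᵀK)⁻¹·Kᵀ·(x' − x̄) = [2]
z = y + H·x̄ = [2] + [-3] = [-1]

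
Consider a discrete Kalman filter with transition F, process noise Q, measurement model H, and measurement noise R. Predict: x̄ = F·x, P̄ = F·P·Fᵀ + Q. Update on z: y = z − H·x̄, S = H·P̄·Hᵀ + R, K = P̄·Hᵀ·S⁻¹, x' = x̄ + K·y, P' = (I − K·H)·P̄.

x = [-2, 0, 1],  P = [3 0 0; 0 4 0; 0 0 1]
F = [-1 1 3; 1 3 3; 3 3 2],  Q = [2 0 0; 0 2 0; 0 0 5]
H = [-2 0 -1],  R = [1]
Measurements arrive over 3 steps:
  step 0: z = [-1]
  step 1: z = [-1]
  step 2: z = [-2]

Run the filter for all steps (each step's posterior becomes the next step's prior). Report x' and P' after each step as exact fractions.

step 0: x' = [680/181, -254/181, -1174/181], P' = [1233/181 -657/181 -2421/181; -657/181 1481/181 1401/181; -2421/181 1401/181 4932/181]
step 1: x' = [-374502/211607, 406744/211607, 1911059/423214], P' = [1903170/211607 -1454652/211607 -3720230/211607; -1454652/211607 2419162/211607 2991588/211607; -3720230/211607 2991588/211607 14959513/423214]
step 2: x' = [318518209/709305974, 617028777/709305974, 30402145/27280999], P' = [5728270605/709305974 -4253635007/709305974 -429721604/27280999; -4253635007/709305974 7529342333/709305974 338041806/27280999; -429721604/27280999 338041806/27280999 1729773751/54561998]

step 0: x̄ = F·x = [5, 1, -4]
step 0: P̄ = F·P·Fᵀ + Q = [18 18 9; 18 50 51; 9 51 72]
step 0: y = z − H·x̄ = [5]
step 0: S = H·P̄·Hᵀ + R = [181]
step 0: K = P̄·Hᵀ·S⁻¹ = [-45/181; -87/181; -90/181]
step 0: x' = x̄ + K·y = [680/181, -254/181, -1174/181]
step 0: P' = (I − K·H)·P̄ = [1233/181 -657/181 -2421/181; -657/181 1481/181 1401/181; -2421/181 1401/181 4932/181]
step 1: x̄ = F·x = [-4456/181, -3604/181, -1070/181]
step 1: P̄ = F·P·Fᵀ + Q = [71710/181 65724/181 28800/181; 65724/181 66062/181 33120/181; 28800/181 33120/181 20993/181]
step 1: y = z − H·x̄ = [-10163/181]
step 1: S = H·P̄·Hᵀ + R = [423214/181]
step 1: K = P̄·Hᵀ·S⁻¹ = [-86110/211607; -82284/211607; -78593/423214]
step 1: x' = x̄ + K·y = [-374502/211607, 406744/211607, 1911059/423214]
step 1: P' = (I − K·H)·P̄ = [1903170/211607 -1454652/211607 -3720230/211607; -1454652/211607 2419162/211607 2991588/211607; -3720230/211607 2991588/211607 14959513/423214]
step 2: x̄ = F·x = [7295669/423214, 674967/38474, 2007785/211607]
step 2: P̄ = F·P·Fᵀ + Q = [230487133/423214 20269179/38474 53292373/211607; 20269179/38474 20766535/38474 5350543/19237; 53292373/211607 5350543/19237 34950609/211607]
step 2: y = z − H·x̄ = [8880240/211607]
step 2: S = H·P̄·Hᵀ + R = [709305974/211607]
step 2: K = P̄·Hᵀ·S⁻¹ = [-141889753/354652987; -140908471/354652987; -10887335/54561998]
step 2: x' = x̄ + K·y = [318518209/709305974, 617028777/709305974, 30402145/27280999]
step 2: P' = (I − K·H)·P̄ = [5728270605/709305974 -4253635007/709305974 -429721604/27280999; -4253635007/709305974 7529342333/709305974 338041806/27280999; -429721604/27280999 338041806/27280999 1729773751/54561998]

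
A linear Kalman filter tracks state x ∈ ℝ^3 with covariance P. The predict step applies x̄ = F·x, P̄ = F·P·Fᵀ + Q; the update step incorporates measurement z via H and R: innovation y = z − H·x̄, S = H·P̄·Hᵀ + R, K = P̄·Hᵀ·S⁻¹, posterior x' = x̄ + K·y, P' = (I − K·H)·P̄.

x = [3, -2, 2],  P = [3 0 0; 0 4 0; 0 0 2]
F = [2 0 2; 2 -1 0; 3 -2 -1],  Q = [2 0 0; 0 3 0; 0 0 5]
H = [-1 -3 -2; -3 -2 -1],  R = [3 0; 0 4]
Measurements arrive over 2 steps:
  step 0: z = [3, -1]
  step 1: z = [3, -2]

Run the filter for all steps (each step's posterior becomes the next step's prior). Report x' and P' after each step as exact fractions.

step 0: x̄ = F·x = [10, 8, 11]
step 0: P̄ = F·P·Fᵀ + Q = [22 12 14; 12 19 26; 14 26 50]
step 0: y = z − H·x̄ = [59, 56]
step 0: S = H·P̄·Hᵀ + R = [836 692; 692 660]
step 0: K = P̄·Hᵀ·S⁻¹ = [1901/9112 -3429/9112; -2665/18224 33/18224; -423/1139 195/1139]
step 0: x' = x̄ + K·y = [11255/9112, -9595/18224, -1508/1139]
step 0: P' = (I − K·H)·P̄ = [3667/4556 -3535/9112 -152/1139; -3535/9112 27091/18224 -2069/1139; -152/1139 -2069/1139 3814/1139]
step 1: x̄ = F·x = [-809/4556, 54615/18224, 6928/1139]
step 1: P̄ = F·P·Fᵀ + Q = [19985/1139 32323/4556 7308/1139; 32323/4556 168715/18224 10215/1139; 7308/1139 10215/1139 22471/1139]
step 1: y = z − H·x̄ = [436977/18224, 86961/9112]
step 1: S = H·P̄·Hᵀ + R = [6535755/18224 3037715/9112; 3037715/9112 1722991/4556]
step 1: K = P̄·Hᵀ·S⁻¹ = [88932528/446298205 -32966470/89259641; -67643767/446298205 415534/89259641; -31162354/89259641 14037305/89259641]
step 1: x' = x̄ + K·y = [480096374/446298205, -264642306/446298205, -70323920/89259641]
step 1: P' = (I − K·H)·P̄ = [352319774/446298205 -176142486/446298205 -9068990/89259641; -176142486/446298205 661159769/446298205 -160440552/89259641; -9068990/89259641 -160440552/89259641 291938854/89259641]

step 0: x' = [11255/9112, -9595/18224, -1508/1139], P' = [3667/4556 -3535/9112 -152/1139; -3535/9112 27091/18224 -2069/1139; -152/1139 -2069/1139 3814/1139]
step 1: x' = [480096374/446298205, -264642306/446298205, -70323920/89259641], P' = [352319774/446298205 -176142486/446298205 -9068990/89259641; -176142486/446298205 661159769/446298205 -160440552/89259641; -9068990/89259641 -160440552/89259641 291938854/89259641]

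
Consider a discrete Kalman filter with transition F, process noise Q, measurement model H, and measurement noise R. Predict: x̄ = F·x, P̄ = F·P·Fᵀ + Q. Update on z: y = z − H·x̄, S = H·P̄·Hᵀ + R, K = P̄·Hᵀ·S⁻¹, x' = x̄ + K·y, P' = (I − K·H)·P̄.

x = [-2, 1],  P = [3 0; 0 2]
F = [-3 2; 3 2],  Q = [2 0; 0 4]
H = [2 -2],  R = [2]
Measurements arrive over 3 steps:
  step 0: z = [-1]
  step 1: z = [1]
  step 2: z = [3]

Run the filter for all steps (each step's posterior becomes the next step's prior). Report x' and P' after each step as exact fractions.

step 0: x' = [432/229, 534/229], P' = [2201/229 2145/229; 2145/229 2203/229]
step 1: x' = [178124/161449, 100106/161449], P' = [559111/161449 544775/161449; 544775/161449 611049/161449]
step 2: x' = [-25149020/42354829, -87370346/42354829], P' = [147441285/42354829 143591689/42354829; 143591689/42354829 160838783/42354829]

step 0: x̄ = F·x = [8, -4]
step 0: P̄ = F·P·Fᵀ + Q = [37 -19; -19 39]
step 0: y = z − H·x̄ = [-25]
step 0: S = H·P̄·Hᵀ + R = [458]
step 0: K = P̄·Hᵀ·S⁻¹ = [56/229; -58/229]
step 0: x' = x̄ + K·y = [432/229, 534/229]
step 0: P' = (I − K·H)·P̄ = [2201/229 2145/229; 2145/229 2203/229]
step 1: x̄ = F·x = [-228/229, 2364/229]
step 1: P̄ = F·P·Fᵀ + Q = [3339/229 -10997/229; -10997/229 55277/229]
step 1: y = z − H·x̄ = [5413/229]
step 1: S = H·P̄·Hᵀ + R = [322898/229]
step 1: K = P̄·Hᵀ·S⁻¹ = [14336/161449; -66274/161449]
step 1: x' = x̄ + K·y = [178124/161449, 100106/161449]
step 1: P' = (I − K·H)·P̄ = [559111/161449 544775/161449; 544775/161449 611049/161449]
step 2: x̄ = F·x = [-334160/161449, 734584/161449]
step 2: P̄ = F·P·Fᵀ + Q = [1261793/161449 -2587803/161449; -2587803/161449 14659291/161449]
step 2: y = z − H·x̄ = [2621835/161449]
step 2: S = H·P̄·Hᵀ + R = [84709658/161449]
step 2: K = P̄·Hᵀ·S⁻¹ = [3849596/42354829; -17247094/42354829]
step 2: x' = x̄ + K·y = [-25149020/42354829, -87370346/42354829]
step 2: P' = (I − K·H)·P̄ = [147441285/42354829 143591689/42354829; 143591689/42354829 160838783/42354829]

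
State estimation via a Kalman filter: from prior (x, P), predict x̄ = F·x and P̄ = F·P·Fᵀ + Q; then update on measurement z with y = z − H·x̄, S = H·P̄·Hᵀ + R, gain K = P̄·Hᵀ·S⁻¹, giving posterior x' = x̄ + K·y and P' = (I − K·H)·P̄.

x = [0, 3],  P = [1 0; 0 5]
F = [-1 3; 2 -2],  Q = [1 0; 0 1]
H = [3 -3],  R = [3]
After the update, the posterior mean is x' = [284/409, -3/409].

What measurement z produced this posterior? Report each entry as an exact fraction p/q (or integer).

z = [2]

x̄ = F·x = [9, -6]
P̄ = F·P·Fᵀ + Q = [47 -32; -32 25]
S = H·P̄·Hᵀ + R = [1227]
K = P̄·Hᵀ·S⁻¹ = [79/409; -57/409]
x' − x̄ = [-3397/409, 2451/409] = K·y
y = (KᵀK)⁻¹·Kᵀ·(x' − x̄) = [-43]
z = y + H·x̄ = [-43] + [45] = [2]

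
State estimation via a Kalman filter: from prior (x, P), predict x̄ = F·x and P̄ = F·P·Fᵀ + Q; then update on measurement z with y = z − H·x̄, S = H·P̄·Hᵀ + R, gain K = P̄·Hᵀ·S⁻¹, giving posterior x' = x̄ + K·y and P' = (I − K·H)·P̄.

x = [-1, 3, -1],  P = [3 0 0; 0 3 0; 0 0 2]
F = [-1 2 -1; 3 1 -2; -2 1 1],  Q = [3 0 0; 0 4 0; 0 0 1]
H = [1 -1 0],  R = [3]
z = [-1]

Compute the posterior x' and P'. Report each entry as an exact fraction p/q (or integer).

x' = [53/9, 59/9, 7/9]
P' = [899/63 842/63 79/63; 842/63 965/63 -8/63; 79/63 -8/63 293/63]

x̄ = F·x = [8, 2, 4]
P̄ = F·P·Fᵀ + Q = [20 1 10; 1 42 -19; 10 -19 18]
y = z − H·x̄ = [-7]
S = H·P̄·Hᵀ + R = [63]
K = P̄·Hᵀ·S⁻¹ = [19/63; -41/63; 29/63]
x' = x̄ + K·y = [53/9, 59/9, 7/9]
P' = (I − K·H)·P̄ = [899/63 842/63 79/63; 842/63 965/63 -8/63; 79/63 -8/63 293/63]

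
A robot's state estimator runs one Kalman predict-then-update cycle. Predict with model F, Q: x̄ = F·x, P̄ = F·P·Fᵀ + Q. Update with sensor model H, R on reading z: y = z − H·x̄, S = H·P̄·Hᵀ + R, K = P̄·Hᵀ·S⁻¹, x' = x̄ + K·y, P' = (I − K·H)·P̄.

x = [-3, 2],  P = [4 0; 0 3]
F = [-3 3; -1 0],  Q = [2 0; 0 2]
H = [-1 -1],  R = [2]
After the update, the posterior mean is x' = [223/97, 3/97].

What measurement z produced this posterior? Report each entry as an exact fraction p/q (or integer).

x̄ = F·x = [15, 3]
P̄ = F·P·Fᵀ + Q = [65 12; 12 6]
S = H·P̄·Hᵀ + R = [97]
K = P̄·Hᵀ·S⁻¹ = [-77/97; -18/97]
x' − x̄ = [-1232/97, -288/97] = K·y
y = (KᵀK)⁻¹·Kᵀ·(x' − x̄) = [16]
z = y + H·x̄ = [16] + [-18] = [-2]

z = [-2]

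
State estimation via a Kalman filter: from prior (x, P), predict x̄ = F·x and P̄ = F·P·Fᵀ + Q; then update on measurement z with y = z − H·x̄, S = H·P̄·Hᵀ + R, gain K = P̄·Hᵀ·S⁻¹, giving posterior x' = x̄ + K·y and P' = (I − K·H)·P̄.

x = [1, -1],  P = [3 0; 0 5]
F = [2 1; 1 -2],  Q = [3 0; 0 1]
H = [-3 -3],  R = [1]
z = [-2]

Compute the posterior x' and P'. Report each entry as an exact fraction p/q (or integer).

x' = [-31/65, 15/13]
P' = [4196/325 -836/65; -836/65 168/13]

x̄ = F·x = [1, 3]
P̄ = F·P·Fᵀ + Q = [20 -4; -4 24]
y = z − H·x̄ = [10]
S = H·P̄·Hᵀ + R = [325]
K = P̄·Hᵀ·S⁻¹ = [-48/325; -12/65]
x' = x̄ + K·y = [-31/65, 15/13]
P' = (I − K·H)·P̄ = [4196/325 -836/65; -836/65 168/13]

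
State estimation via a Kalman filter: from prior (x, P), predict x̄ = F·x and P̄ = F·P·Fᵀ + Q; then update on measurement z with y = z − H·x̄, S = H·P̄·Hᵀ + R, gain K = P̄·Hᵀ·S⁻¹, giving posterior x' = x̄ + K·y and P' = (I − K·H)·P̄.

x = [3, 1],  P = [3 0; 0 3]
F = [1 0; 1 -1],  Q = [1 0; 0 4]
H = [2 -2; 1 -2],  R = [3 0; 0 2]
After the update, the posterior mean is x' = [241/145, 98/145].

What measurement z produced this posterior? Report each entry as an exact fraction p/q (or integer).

z = [1, 1]

x̄ = F·x = [3, 2]
P̄ = F·P·Fᵀ + Q = [4 3; 3 10]
S = H·P̄·Hᵀ + R = [35 30; 30 34]
K = P̄·Hᵀ·S⁻¹ = [64/145 -13/29; 17/145 -35/58]
x' − x̄ = [-194/145, -192/145] = K·y
y = (KᵀK)⁻¹·Kᵀ·(x' − x̄) = [-1, 2]
z = y + H·x̄ = [-1, 2] + [2, -1] = [1, 1]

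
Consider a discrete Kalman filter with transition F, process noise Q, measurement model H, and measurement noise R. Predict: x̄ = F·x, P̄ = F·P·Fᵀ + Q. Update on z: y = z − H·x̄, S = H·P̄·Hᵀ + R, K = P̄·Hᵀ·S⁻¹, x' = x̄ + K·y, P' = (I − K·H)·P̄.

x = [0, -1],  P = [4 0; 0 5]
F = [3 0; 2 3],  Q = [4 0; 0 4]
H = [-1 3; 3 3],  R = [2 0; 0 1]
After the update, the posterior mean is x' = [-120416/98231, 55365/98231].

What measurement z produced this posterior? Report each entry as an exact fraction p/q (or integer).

z = [3, -2]

x̄ = F·x = [0, -3]
P̄ = F·P·Fᵀ + Q = [40 24; 24 65]
S = H·P̄·Hᵀ + R = [483 609; 609 1378]
K = P̄·Hᵀ·S⁻¹ = [-72832/294693 3488/14033; 24345/98231 1182/14033]
x' − x̄ = [-120416/98231, 350058/98231] = K·y
y = (KᵀK)⁻¹·Kᵀ·(x' − x̄) = [12, 7]
z = y + H·x̄ = [12, 7] + [-9, -9] = [3, -2]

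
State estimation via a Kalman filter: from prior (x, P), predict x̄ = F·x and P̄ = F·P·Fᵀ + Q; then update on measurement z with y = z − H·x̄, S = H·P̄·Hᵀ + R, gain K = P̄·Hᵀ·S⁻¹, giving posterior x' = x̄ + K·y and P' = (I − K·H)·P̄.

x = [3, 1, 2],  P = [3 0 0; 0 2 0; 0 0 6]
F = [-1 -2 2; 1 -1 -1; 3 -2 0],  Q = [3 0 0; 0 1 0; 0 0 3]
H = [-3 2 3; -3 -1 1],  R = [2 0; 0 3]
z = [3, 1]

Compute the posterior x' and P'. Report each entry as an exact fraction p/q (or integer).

x̄ = F·x = [-1, 0, 7]
P̄ = F·P·Fᵀ + Q = [38 -11 -1; -11 12 13; -1 13 38]
y = z − H·x̄ = [-21, -9]
S = H·P̄·Hᵀ + R = [1040 464; 464 309]
K = P̄·Hᵀ·S⁻¹ = [5305/106064 -2729/6629; 124/947 -82/947; 31195/106064 -2327/6629]
x' = x̄ + K·y = [175507/106064, -1866/947, 422441/106064]
P' = (I − K·H)·P̄ = [226771/106064 -1709/947 357913/106064; -1709/947 2248/947 -3125/947; 357913/106064 -3125/947 612043/106064]

x' = [175507/106064, -1866/947, 422441/106064]
P' = [226771/106064 -1709/947 357913/106064; -1709/947 2248/947 -3125/947; 357913/106064 -3125/947 612043/106064]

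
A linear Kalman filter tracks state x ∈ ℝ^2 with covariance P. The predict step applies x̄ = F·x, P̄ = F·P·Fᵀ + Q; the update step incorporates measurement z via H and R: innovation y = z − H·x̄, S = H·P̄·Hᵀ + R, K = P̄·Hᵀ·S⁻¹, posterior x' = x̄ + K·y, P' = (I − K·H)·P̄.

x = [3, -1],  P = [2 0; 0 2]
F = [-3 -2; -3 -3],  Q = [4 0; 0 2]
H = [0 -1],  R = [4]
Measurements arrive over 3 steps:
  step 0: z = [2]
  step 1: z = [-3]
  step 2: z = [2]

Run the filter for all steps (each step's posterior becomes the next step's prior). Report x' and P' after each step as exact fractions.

step 0: x' = [-29/7, -50/21], P' = [60/7 20/7; 20/7 76/21]
step 1: x' = [1837/585, 1987/585], P' = [5704/585 1984/585; 1984/585 2284/585]
step 2: x' = [-22019/18519, -43906/18519], P' = [60556/6173 63200/18519; 63200/18519 24172/6173]

step 0: x̄ = F·x = [-7, -6]
step 0: P̄ = F·P·Fᵀ + Q = [30 30; 30 38]
step 0: y = z − H·x̄ = [-4]
step 0: S = H·P̄·Hᵀ + R = [42]
step 0: K = P̄·Hᵀ·S⁻¹ = [-5/7; -19/21]
step 0: x' = x̄ + K·y = [-29/7, -50/21]
step 0: P' = (I − K·H)·P̄ = [60/7 20/7; 20/7 76/21]
step 1: x̄ = F·x = [361/21, 137/7]
step 1: P̄ = F·P·Fᵀ + Q = [2728/21 992/7; 992/7 1142/7]
step 1: y = z − H·x̄ = [116/7]
step 1: S = H·P̄·Hᵀ + R = [1170/7]
step 1: K = P̄·Hᵀ·S⁻¹ = [-496/585; -571/585]
step 1: x' = x̄ + K·y = [1837/585, 1987/585]
step 1: P' = (I − K·H)·P̄ = [5704/585 1984/585; 1984/585 2284/585]
step 2: x̄ = F·x = [-1897/117, -3824/195]
step 2: P̄ = F·P·Fᵀ + Q = [17324/117 6320/39; 6320/39 12086/65]
step 2: y = z − H·x̄ = [-3434/195]
step 2: S = H·P̄·Hᵀ + R = [12346/65]
step 2: K = P̄·Hᵀ·S⁻¹ = [-15800/18519; -6043/6173]
step 2: x' = x̄ + K·y = [-22019/18519, -43906/18519]
step 2: P' = (I − K·H)·P̄ = [60556/6173 63200/18519; 63200/18519 24172/6173]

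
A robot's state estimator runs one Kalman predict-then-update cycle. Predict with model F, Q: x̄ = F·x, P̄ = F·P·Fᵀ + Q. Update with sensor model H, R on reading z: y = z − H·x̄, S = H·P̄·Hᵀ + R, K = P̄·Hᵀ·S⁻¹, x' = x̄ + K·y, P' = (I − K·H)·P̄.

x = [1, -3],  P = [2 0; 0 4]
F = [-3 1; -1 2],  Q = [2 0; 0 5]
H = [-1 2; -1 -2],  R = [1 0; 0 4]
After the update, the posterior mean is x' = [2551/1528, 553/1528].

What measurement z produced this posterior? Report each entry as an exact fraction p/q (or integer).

z = [-1, -3]

x̄ = F·x = [-6, -7]
P̄ = F·P·Fᵀ + Q = [24 14; 14 23]
S = H·P̄·Hᵀ + R = [61 -68; -68 176]
K = P̄·Hᵀ·S⁻¹ = [-177/382 -725/1528; 97/382 -371/1528]
x' − x̄ = [11719/1528, 11249/1528] = K·y
y = (KᵀK)⁻¹·Kᵀ·(x' − x̄) = [7, -23]
z = y + H·x̄ = [7, -23] + [-8, 20] = [-1, -3]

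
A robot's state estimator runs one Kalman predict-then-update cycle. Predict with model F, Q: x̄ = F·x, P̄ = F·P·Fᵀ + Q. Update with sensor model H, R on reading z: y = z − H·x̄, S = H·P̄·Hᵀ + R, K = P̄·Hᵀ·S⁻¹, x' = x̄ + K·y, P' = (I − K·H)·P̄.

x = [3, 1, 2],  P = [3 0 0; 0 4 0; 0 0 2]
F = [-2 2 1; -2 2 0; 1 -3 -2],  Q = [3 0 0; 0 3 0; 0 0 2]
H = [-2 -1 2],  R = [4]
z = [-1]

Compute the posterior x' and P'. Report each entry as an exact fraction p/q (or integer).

x̄ = F·x = [-2, -4, -4]
P̄ = F·P·Fᵀ + Q = [33 28 -34; 28 31 -30; -34 -30 49]
y = z − H·x̄ = [-1]
S = H·P̄·Hᵀ + R = [867]
K = P̄·Hᵀ·S⁻¹ = [-54/289; -49/289; 196/867]
x' = x̄ + K·y = [-524/289, -1107/289, -3664/867]
P' = (I − K·H)·P̄ = [789/289 154/289 758/289; 154/289 1756/289 934/289; 758/289 934/289 4067/867]

x' = [-524/289, -1107/289, -3664/867]
P' = [789/289 154/289 758/289; 154/289 1756/289 934/289; 758/289 934/289 4067/867]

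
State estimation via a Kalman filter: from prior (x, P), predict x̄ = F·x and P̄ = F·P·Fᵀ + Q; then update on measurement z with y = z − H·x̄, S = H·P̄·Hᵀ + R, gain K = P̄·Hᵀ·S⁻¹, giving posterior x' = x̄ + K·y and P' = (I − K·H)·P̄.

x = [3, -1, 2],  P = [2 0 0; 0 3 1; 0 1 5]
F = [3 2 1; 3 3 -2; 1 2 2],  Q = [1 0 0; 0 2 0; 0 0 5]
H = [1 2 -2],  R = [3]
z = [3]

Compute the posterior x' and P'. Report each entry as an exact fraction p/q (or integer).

x' = [9, 2, 5]
P' = [14196/367 6469/367 13534/367; 6469/367 5056/367 8106/367; 13534/367 8106/367 14945/367]

x̄ = F·x = [9, 2, 5]
P̄ = F·P·Fᵀ + Q = [40 25 34; 25 55 6; 34 6 47]
y = z − H·x̄ = [0]
S = H·P̄·Hᵀ + R = [367]
K = P̄·Hᵀ·S⁻¹ = [22/367; 123/367; -48/367]
x' = x̄ + K·y = [9, 2, 5]
P' = (I − K·H)·P̄ = [14196/367 6469/367 13534/367; 6469/367 5056/367 8106/367; 13534/367 8106/367 14945/367]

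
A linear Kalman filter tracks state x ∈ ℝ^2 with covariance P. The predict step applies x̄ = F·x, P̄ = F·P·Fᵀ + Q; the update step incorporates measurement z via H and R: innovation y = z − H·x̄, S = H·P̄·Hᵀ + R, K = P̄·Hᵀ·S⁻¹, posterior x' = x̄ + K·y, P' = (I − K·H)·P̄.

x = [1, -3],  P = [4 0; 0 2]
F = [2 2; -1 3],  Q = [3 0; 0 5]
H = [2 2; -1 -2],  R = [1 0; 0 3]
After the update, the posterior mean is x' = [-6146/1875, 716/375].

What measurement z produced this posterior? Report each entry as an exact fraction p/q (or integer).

x̄ = F·x = [-4, -10]
P̄ = F·P·Fᵀ + Q = [27 4; 4 27]
S = H·P̄·Hᵀ + R = [249 -186; -186 154]
K = P̄·Hᵀ·S⁻¹ = [1519/1875 939/1250; -124/375 -97/125]
x' − x̄ = [1354/1875, 4466/375] = K·y
y = (KᵀK)⁻¹·Kᵀ·(x' − x̄) = [25, -26]
z = y + H·x̄ = [25, -26] + [-28, 24] = [-3, -2]

z = [-3, -2]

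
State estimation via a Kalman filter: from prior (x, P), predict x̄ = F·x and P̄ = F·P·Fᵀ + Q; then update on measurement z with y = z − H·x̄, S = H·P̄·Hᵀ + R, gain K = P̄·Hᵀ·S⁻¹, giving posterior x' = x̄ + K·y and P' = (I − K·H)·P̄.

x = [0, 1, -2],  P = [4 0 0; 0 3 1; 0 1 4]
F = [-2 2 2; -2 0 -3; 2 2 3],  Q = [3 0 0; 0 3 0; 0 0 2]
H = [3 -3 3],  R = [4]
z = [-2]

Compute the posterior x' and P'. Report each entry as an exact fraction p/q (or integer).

x̄ = F·x = [-2, 6, -4]
P̄ = F·P·Fᵀ + Q = [55 -14 30; -14 55 -58; 30 -58 78]
y = z − H·x̄ = [34]
S = H·P̄·Hᵀ + R = [3532]
K = P̄·Hᵀ·S⁻¹ = [297/3532; -381/3532; 249/1766]
x' = x̄ + K·y = [1517/1766, 4119/1766, 701/883]
P' = (I − K·H)·P̄ = [106051/3532 63709/3532 -20973/1766; 63709/3532 49099/3532 -7559/1766; -20973/1766 -7559/1766 6873/883]

x' = [1517/1766, 4119/1766, 701/883]
P' = [106051/3532 63709/3532 -20973/1766; 63709/3532 49099/3532 -7559/1766; -20973/1766 -7559/1766 6873/883]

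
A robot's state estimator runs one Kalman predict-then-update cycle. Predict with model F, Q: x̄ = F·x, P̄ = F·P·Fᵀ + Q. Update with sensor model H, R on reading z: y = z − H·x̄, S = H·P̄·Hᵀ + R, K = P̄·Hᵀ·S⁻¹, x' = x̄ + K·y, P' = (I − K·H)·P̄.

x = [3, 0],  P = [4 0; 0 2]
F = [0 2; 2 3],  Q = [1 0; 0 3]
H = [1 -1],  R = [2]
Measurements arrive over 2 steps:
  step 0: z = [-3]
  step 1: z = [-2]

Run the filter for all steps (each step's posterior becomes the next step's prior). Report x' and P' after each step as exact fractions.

step 0: x̄ = F·x = [0, 6]
step 0: P̄ = F·P·Fᵀ + Q = [9 12; 12 37]
step 0: y = z − H·x̄ = [3]
step 0: S = H·P̄·Hᵀ + R = [24]
step 0: K = P̄·Hᵀ·S⁻¹ = [-1/8; -25/24]
step 0: x' = x̄ + K·y = [-3/8, 23/8]
step 0: P' = (I − K·H)·P̄ = [69/8 71/8; 71/8 263/24]
step 1: x̄ = F·x = [23/4, 63/8]
step 1: P̄ = F·P·Fᵀ + Q = [269/6 405/4; 405/4 1941/8]
step 1: y = z − H·x̄ = [1/8]
step 1: S = H·P̄·Hᵀ + R = [2087/24]
step 1: K = P̄·Hᵀ·S⁻¹ = [-1354/2087; -3393/2087]
step 1: x' = x̄ + K·y = [11831/2087, 16011/2087]
step 1: P' = (I − K·H)·P̄ = [17179/2087 19887/2087; 19887/2087 26673/2087]

step 0: x' = [-3/8, 23/8], P' = [69/8 71/8; 71/8 263/24]
step 1: x' = [11831/2087, 16011/2087], P' = [17179/2087 19887/2087; 19887/2087 26673/2087]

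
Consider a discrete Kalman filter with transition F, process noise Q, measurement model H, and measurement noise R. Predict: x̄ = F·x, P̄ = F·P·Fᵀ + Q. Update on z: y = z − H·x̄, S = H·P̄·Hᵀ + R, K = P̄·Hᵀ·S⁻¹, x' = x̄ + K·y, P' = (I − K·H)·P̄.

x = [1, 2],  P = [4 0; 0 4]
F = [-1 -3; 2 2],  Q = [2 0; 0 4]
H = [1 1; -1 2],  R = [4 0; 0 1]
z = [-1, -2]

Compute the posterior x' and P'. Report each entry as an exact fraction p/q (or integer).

x' = [-7/2833, -2742/2833]
P' = [4232/2833 1644/2833; 1644/2833 1292/2833]

x̄ = F·x = [-7, 6]
P̄ = F·P·Fᵀ + Q = [42 -32; -32 36]
y = z − H·x̄ = [0, -21]
S = H·P̄·Hᵀ + R = [18 -2; -2 315]
K = P̄·Hᵀ·S⁻¹ = [1469/2833 -944/2833; 734/2833 940/2833]
x' = x̄ + K·y = [-7/2833, -2742/2833]
P' = (I − K·H)·P̄ = [4232/2833 1644/2833; 1644/2833 1292/2833]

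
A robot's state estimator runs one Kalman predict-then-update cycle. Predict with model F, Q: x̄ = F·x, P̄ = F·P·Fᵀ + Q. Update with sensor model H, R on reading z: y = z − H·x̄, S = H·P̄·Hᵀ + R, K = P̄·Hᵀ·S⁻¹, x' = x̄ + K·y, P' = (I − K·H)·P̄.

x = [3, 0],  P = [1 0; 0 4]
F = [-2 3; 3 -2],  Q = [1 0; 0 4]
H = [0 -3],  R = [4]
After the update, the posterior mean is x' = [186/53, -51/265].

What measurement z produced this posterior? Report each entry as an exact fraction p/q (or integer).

z = [1]

x̄ = F·x = [-6, 9]
P̄ = F·P·Fᵀ + Q = [41 -30; -30 29]
S = H·P̄·Hᵀ + R = [265]
K = P̄·Hᵀ·S⁻¹ = [18/53; -87/265]
x' − x̄ = [504/53, -2436/265] = K·y
y = (KᵀK)⁻¹·Kᵀ·(x' − x̄) = [28]
z = y + H·x̄ = [28] + [-27] = [1]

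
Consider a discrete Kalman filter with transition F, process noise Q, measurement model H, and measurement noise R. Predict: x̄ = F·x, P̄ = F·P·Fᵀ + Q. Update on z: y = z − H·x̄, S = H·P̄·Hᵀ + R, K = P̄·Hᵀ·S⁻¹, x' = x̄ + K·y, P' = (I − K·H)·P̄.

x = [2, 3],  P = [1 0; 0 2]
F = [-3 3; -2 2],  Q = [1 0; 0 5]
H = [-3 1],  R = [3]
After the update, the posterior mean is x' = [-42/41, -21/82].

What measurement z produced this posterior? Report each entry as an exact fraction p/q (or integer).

z = [3]

x̄ = F·x = [3, 2]
P̄ = F·P·Fᵀ + Q = [28 18; 18 17]
S = H·P̄·Hᵀ + R = [164]
K = P̄·Hᵀ·S⁻¹ = [-33/82; -37/164]
x' − x̄ = [-165/41, -185/82] = K·y
y = (KᵀK)⁻¹·Kᵀ·(x' − x̄) = [10]
z = y + H·x̄ = [10] + [-7] = [3]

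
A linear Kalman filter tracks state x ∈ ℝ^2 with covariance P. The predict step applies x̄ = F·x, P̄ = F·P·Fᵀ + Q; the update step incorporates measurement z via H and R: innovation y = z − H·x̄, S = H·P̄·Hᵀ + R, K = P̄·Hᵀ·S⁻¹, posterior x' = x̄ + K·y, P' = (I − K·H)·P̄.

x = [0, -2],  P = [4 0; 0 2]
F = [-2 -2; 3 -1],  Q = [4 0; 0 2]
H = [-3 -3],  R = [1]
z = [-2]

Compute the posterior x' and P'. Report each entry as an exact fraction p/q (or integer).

x̄ = F·x = [4, 2]
P̄ = F·P·Fᵀ + Q = [28 -20; -20 40]
y = z − H·x̄ = [16]
S = H·P̄·Hᵀ + R = [253]
K = P̄·Hᵀ·S⁻¹ = [-24/253; -60/253]
x' = x̄ + K·y = [628/253, -454/253]
P' = (I − K·H)·P̄ = [6508/253 -6500/253; -6500/253 6520/253]

x' = [628/253, -454/253]
P' = [6508/253 -6500/253; -6500/253 6520/253]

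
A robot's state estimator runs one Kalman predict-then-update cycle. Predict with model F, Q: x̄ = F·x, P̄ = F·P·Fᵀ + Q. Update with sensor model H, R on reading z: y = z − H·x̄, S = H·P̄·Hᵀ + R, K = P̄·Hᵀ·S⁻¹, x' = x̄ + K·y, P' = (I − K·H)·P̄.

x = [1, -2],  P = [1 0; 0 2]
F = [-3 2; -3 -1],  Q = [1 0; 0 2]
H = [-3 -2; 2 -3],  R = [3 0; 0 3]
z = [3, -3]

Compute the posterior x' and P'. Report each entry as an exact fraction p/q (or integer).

x̄ = F·x = [-7, -1]
P̄ = F·P·Fᵀ + Q = [18 5; 5 13]
y = z − H·x̄ = [-20, 8]
S = H·P̄·Hᵀ + R = [277 -5; -5 132]
K = P̄·Hᵀ·S⁻¹ = [-8343/36539 5497/36539; -5557/36539 -8238/36539]
x' = x̄ + K·y = [-44937/36539, 8697/36539]
P' = (I − K·H)·P̄ = [8313/36539 45/36539; 45/36539 8268/36539]

x' = [-44937/36539, 8697/36539]
P' = [8313/36539 45/36539; 45/36539 8268/36539]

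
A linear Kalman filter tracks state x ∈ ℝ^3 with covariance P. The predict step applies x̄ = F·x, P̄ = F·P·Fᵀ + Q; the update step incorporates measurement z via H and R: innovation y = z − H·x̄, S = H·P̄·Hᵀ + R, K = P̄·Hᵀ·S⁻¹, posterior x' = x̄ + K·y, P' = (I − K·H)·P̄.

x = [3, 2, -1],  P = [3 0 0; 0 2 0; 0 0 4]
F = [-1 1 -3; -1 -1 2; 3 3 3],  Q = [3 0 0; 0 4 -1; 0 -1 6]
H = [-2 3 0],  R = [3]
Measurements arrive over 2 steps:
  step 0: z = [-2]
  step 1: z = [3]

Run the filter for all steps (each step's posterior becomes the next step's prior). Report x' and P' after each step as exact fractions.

step 0: x' = [-2251/680, -1977/680, 309/20], P' = [5271/680 3357/680 -309/20; 3357/680 2359/680 -203/20; -309/20 -203/20 717/10]
step 1: x' = [-1127787/1029218, 294381/1029218, -554001/2058436], P' = [5353689/514609 3453864/514609 -17026737/514609; 3453864/514609 4794457/1029218 -22558577/1029218; -17026737/514609 -22558577/1029218 74195313/514609]

step 0: x̄ = F·x = [2, -7, 12]
step 0: P̄ = F·P·Fᵀ + Q = [44 -23 -39; -23 25 8; -39 8 87]
step 0: y = z − H·x̄ = [23]
step 0: S = H·P̄·Hᵀ + R = [680]
step 0: K = P̄·Hᵀ·S⁻¹ = [-157/680; 121/680; 3/20]
step 0: x' = x̄ + K·y = [-2251/680, -1977/680, 309/20]
step 0: P' = (I − K·H)·P̄ = [5271/680 3357/680 -309/20; 3357/680 2359/680 -203/20; -309/20 -203/20 717/10]
step 1: x̄ = F·x = [-7811/170, 631/17, 9417/340]
step 1: P̄ = F·P·Fᵀ + Q = [52517/85 -8366/17 -35007/85; -8366/17 7043/17 4915/17; -35007/85 4915/17 64659/170]
step 1: y = z − H·x̄ = [-17021/85]
step 1: S = H·P̄·Hᵀ + R = [1029218/85]
step 1: K = P̄·Hᵀ·S⁻¹ = [-115262/514609; 189305/1029218; 143739/1029218]
step 1: x' = x̄ + K·y = [-1127787/1029218, 294381/1029218, -554001/2058436]
step 1: P' = (I − K·H)·P̄ = [5353689/514609 3453864/514609 -17026737/514609; 3453864/514609 4794457/1029218 -22558577/1029218; -17026737/514609 -22558577/1029218 74195313/514609]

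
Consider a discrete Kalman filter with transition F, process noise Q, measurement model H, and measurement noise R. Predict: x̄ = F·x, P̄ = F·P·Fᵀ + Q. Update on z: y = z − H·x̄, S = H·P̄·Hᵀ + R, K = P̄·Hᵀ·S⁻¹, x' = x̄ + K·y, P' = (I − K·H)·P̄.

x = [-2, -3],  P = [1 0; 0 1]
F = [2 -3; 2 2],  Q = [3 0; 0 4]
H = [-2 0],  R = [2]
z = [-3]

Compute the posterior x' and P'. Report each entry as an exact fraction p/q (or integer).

x̄ = F·x = [5, -10]
P̄ = F·P·Fᵀ + Q = [16 -2; -2 12]
y = z − H·x̄ = [7]
S = H·P̄·Hᵀ + R = [66]
K = P̄·Hᵀ·S⁻¹ = [-16/33; 2/33]
x' = x̄ + K·y = [53/33, -316/33]
P' = (I − K·H)·P̄ = [16/33 -2/33; -2/33 388/33]

x' = [53/33, -316/33]
P' = [16/33 -2/33; -2/33 388/33]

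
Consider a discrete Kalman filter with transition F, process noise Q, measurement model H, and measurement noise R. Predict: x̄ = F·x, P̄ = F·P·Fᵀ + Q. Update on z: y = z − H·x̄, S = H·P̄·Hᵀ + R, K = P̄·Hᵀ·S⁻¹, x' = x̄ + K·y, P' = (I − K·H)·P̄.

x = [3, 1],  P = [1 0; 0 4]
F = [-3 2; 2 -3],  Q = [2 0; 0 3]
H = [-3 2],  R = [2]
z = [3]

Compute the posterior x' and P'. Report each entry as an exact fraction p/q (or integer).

x' = [-685/259, -631/259]
P' = [366/259 502/259; 502/259 2435/777]

x̄ = F·x = [-7, 3]
P̄ = F·P·Fᵀ + Q = [27 -30; -30 43]
y = z − H·x̄ = [-24]
S = H·P̄·Hᵀ + R = [777]
K = P̄·Hᵀ·S⁻¹ = [-47/259; 176/777]
x' = x̄ + K·y = [-685/259, -631/259]
P' = (I − K·H)·P̄ = [366/259 502/259; 502/259 2435/777]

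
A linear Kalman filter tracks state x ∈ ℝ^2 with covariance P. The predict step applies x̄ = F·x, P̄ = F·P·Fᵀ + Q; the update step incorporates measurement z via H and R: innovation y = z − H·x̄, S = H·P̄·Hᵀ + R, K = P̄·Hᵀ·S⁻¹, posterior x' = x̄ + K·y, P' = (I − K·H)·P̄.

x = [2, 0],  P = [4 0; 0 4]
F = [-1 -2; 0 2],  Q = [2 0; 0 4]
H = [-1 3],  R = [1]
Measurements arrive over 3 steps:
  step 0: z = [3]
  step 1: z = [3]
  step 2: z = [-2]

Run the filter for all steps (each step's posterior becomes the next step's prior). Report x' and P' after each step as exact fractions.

step 0: x̄ = F·x = [-2, 0]
step 0: P̄ = F·P·Fᵀ + Q = [22 -16; -16 20]
step 0: y = z − H·x̄ = [1]
step 0: S = H·P̄·Hᵀ + R = [299]
step 0: K = P̄·Hᵀ·S⁻¹ = [-70/299; 76/299]
step 0: x' = x̄ + K·y = [-668/299, 76/299]
step 0: P' = (I − K·H)·P̄ = [1678/299 536/299; 536/299 204/299]
step 1: x̄ = F·x = [516/299, 152/299]
step 1: P̄ = F·P·Fᵀ + Q = [5236/299 -1888/299; -1888/299 2012/299]
step 1: y = z − H·x̄ = [957/299]
step 1: S = H·P̄·Hᵀ + R = [34971/299]
step 1: K = P̄·Hᵀ·S⁻¹ = [-10900/34971; 7924/34971]
step 1: x' = x̄ + K·y = [8488/11657, 14380/11657]
step 1: P' = (I − K·H)·P̄ = [215044/34971 68048/34971; 68048/34971 25324/34971]
step 2: x̄ = F·x = [-37248/11657, 28760/11657]
step 2: P̄ = F·P·Fᵀ + Q = [658474/34971 -237392/34971; -237392/34971 241180/34971]
step 2: y = z − H·x̄ = [-146842/11657]
step 2: S = H·P̄·Hᵀ + R = [4288417/34971]
step 2: K = P̄·Hᵀ·S⁻¹ = [-1370650/4288417; 137276/612631]
step 2: x' = x̄ + K·y = [3563012/4288417, -217776/612631]
step 2: P' = (I − K·H)·P̄ = [27026098/4288417 1221688/612631; 1221688/612631 452988/612631]

step 0: x' = [-668/299, 76/299], P' = [1678/299 536/299; 536/299 204/299]
step 1: x' = [8488/11657, 14380/11657], P' = [215044/34971 68048/34971; 68048/34971 25324/34971]
step 2: x' = [3563012/4288417, -217776/612631], P' = [27026098/4288417 1221688/612631; 1221688/612631 452988/612631]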